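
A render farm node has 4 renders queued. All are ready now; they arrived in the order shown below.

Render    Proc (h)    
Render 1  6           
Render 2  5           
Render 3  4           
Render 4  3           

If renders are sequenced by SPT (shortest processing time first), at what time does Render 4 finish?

3

SPT (increasing processing time): Render 4 Render 3 Render 2 Render 1.
Render 4: 0→3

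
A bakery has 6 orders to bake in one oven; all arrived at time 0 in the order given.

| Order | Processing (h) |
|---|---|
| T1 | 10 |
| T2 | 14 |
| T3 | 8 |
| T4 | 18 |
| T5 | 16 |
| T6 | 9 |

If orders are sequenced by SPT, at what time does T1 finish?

27

SPT (increasing processing time): T3 T6 T1 T2 T5 T4.
T3: 0→8
T6: 8→17
T1: 17→27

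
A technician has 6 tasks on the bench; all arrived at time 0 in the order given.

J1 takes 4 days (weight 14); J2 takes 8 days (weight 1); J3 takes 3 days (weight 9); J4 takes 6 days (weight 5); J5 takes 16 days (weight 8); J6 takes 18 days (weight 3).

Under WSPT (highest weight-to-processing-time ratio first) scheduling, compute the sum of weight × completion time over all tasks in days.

612

WSPT (decreasing weight/processing-time ratio): J1 J3 J4 J5 J6 J2.
J1: finishes 4, weight 14, w·C = 56
J3: finishes 7, weight 9, w·C = 63
J4: finishes 13, weight 5, w·C = 65
J5: finishes 29, weight 8, w·C = 232
J6: finishes 47, weight 3, w·C = 141
J2: finishes 55, weight 1, w·C = 55
Sum = 56+63+65+232+141+55 = 612.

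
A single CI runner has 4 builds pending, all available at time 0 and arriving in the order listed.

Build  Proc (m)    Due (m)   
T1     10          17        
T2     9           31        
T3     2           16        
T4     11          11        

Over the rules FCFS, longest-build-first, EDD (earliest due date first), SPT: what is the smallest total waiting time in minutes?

34

FIFO (arrival order): T1 T2 T3 T4.
T1: waits 0, runs 0→10
T2: waits 10, runs 10→19
T3: waits 19, runs 19→21
T4: waits 21, runs 21→32
Sum = 0+10+19+21 = 50.
LPT (decreasing processing time): T4 T1 T2 T3.
T4: waits 0, runs 0→11
T1: waits 11, runs 11→21
T2: waits 21, runs 21→30
T3: waits 30, runs 30→32
Sum = 0+11+21+30 = 62.
EDD (increasing due date): T4 T3 T1 T2.
T4: waits 0, runs 0→11
T3: waits 11, runs 11→13
T1: waits 13, runs 13→23
T2: waits 23, runs 23→32
Sum = 0+11+13+23 = 47.
SPT (increasing processing time): T3 T2 T1 T4.
T3: waits 0, runs 0→2
T2: waits 2, runs 2→11
T1: waits 11, runs 11→21
T4: waits 21, runs 21→32
Sum = 0+2+11+21 = 34.
FIFO 50, LPT 62, EDD 47, SPT 34 → minimum 34.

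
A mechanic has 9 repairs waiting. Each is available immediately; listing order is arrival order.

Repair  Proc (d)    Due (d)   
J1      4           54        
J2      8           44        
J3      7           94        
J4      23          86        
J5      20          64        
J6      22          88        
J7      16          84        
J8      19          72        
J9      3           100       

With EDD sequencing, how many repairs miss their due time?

4

EDD (increasing due date): J2 J1 J5 J8 J7 J4 J6 J3 J9.
J2: 0→8, due 44, tardiness 0
J1: 8→12, due 54, tardiness 0
J5: 12→32, due 64, tardiness 0
J8: 32→51, due 72, tardiness 0
J7: 51→67, due 84, tardiness 0
J4: 67→90, due 86, tardiness 4
J6: 90→112, due 88, tardiness 24
J3: 112→119, due 94, tardiness 25
J9: 119→122, due 100, tardiness 22
Late repairs: 4.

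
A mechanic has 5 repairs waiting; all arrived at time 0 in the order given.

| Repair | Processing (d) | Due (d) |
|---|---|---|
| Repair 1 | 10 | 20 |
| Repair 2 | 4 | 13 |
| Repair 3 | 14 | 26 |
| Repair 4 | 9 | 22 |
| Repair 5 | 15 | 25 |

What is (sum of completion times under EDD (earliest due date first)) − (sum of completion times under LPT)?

EDD (increasing due date): Repair 2 Repair 1 Repair 4 Repair 5 Repair 3.
Repair 2: 0→4
Repair 1: 4→14
Repair 4: 14→23
Repair 5: 23→38
Repair 3: 38→52
Sum = 4+14+23+38+52 = 131.
LPT (decreasing processing time): Repair 5 Repair 3 Repair 1 Repair 4 Repair 2.
Repair 5: 0→15
Repair 3: 15→29
Repair 1: 29→39
Repair 4: 39→48
Repair 2: 48→52
Sum = 15+29+39+48+52 = 183.
Difference = 131 − 183 = -52.

-52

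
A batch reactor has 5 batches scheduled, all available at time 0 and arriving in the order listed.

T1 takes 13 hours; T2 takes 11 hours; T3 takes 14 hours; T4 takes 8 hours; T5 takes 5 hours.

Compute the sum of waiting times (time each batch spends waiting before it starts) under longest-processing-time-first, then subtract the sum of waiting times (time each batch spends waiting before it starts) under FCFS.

LPT (decreasing processing time): T3 T1 T2 T4 T5.
T3: waits 0, runs 0→14
T1: waits 14, runs 14→27
T2: waits 27, runs 27→38
T4: waits 38, runs 38→46
T5: waits 46, runs 46→51
Sum = 0+14+27+38+46 = 125.
FIFO (arrival order): T1 T2 T3 T4 T5.
T1: waits 0, runs 0→13
T2: waits 13, runs 13→24
T3: waits 24, runs 24→38
T4: waits 38, runs 38→46
T5: waits 46, runs 46→51
Sum = 0+13+24+38+46 = 121.
Difference = 125 − 121 = 4.

4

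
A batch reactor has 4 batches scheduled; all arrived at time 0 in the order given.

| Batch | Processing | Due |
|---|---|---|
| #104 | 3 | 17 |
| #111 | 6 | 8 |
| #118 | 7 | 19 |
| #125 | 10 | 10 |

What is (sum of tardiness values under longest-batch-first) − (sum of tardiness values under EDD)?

LPT (decreasing processing time): #125 #118 #111 #104.
#125: 0→10, due 10, tardiness 0
#118: 10→17, due 19, tardiness 0
#111: 17→23, due 8, tardiness 15
#104: 23→26, due 17, tardiness 9
Sum = 0+0+15+9 = 24.
EDD (increasing due date): #111 #125 #104 #118.
#111: 0→6, due 8, tardiness 0
#125: 6→16, due 10, tardiness 6
#104: 16→19, due 17, tardiness 2
#118: 19→26, due 19, tardiness 7
Sum = 0+6+2+7 = 15.
Difference = 24 − 15 = 9.

9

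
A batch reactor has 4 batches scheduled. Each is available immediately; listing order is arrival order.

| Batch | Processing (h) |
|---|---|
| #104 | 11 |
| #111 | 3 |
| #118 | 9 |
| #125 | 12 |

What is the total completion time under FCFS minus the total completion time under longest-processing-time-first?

-19

FIFO (arrival order): #104 #111 #118 #125.
#104: 0→11
#111: 11→14
#118: 14→23
#125: 23→35
Sum = 11+14+23+35 = 83.
LPT (decreasing processing time): #125 #104 #118 #111.
#125: 0→12
#104: 12→23
#118: 23→32
#111: 32→35
Sum = 12+23+32+35 = 102.
Difference = 83 − 102 = -19.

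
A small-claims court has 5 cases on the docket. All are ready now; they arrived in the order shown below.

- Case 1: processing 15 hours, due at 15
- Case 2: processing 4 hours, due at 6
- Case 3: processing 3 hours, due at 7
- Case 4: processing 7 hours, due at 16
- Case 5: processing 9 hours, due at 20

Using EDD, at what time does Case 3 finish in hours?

7

EDD (increasing due date): Case 2 Case 3 Case 1 Case 4 Case 5.
Case 2: 0→4
Case 3: 4→7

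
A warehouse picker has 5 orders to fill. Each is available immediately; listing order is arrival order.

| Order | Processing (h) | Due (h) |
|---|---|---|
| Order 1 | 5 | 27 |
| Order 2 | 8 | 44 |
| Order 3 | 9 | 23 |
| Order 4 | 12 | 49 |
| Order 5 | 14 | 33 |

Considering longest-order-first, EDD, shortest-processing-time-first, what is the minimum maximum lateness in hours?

LPT (decreasing processing time): Order 5 Order 4 Order 3 Order 2 Order 1.
Order 5: 0→14, due 33, lateness -19
Order 4: 14→26, due 49, lateness -23
Order 3: 26→35, due 23, lateness 12
Order 2: 35→43, due 44, lateness -1
Order 1: 43→48, due 27, lateness 21
Maximum = 21.
EDD (increasing due date): Order 3 Order 1 Order 5 Order 2 Order 4.
Order 3: 0→9, due 23, lateness -14
Order 1: 9→14, due 27, lateness -13
Order 5: 14→28, due 33, lateness -5
Order 2: 28→36, due 44, lateness -8
Order 4: 36→48, due 49, lateness -1
Maximum = -1.
SPT (increasing processing time): Order 1 Order 2 Order 3 Order 4 Order 5.
Order 1: 0→5, due 27, lateness -22
Order 2: 5→13, due 44, lateness -31
Order 3: 13→22, due 23, lateness -1
Order 4: 22→34, due 49, lateness -15
Order 5: 34→48, due 33, lateness 15
Maximum = 15.
LPT 21, EDD -1, SPT 15 → minimum -1.

-1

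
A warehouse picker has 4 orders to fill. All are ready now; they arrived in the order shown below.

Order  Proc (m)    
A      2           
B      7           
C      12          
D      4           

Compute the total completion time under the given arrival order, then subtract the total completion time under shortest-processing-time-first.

11

FIFO (arrival order): A B C D.
A: 0→2
B: 2→9
C: 9→21
D: 21→25
Sum = 2+9+21+25 = 57.
SPT (increasing processing time): A D B C.
A: 0→2
D: 2→6
B: 6→13
C: 13→25
Sum = 2+6+13+25 = 46.
Difference = 57 − 46 = 11.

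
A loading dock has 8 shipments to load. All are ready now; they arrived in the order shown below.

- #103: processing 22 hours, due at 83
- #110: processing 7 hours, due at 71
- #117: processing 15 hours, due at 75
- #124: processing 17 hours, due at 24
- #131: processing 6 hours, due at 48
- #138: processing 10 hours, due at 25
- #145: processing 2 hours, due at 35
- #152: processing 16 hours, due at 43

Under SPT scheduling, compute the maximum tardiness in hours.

SPT (increasing processing time): #145 #131 #110 #138 #117 #152 #124 #103.
#145: 0→2, due 35, tardiness 0
#131: 2→8, due 48, tardiness 0
#110: 8→15, due 71, tardiness 0
#138: 15→25, due 25, tardiness 0
#117: 25→40, due 75, tardiness 0
#152: 40→56, due 43, tardiness 13
#124: 56→73, due 24, tardiness 49
#103: 73→95, due 83, tardiness 12
Maximum = 49.

49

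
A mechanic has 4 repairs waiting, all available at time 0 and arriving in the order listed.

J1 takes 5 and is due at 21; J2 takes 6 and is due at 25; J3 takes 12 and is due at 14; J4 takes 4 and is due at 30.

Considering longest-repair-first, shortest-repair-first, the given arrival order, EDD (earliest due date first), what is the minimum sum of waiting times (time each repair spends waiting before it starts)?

LPT (decreasing processing time): J3 J2 J1 J4.
J3: waits 0, runs 0→12
J2: waits 12, runs 12→18
J1: waits 18, runs 18→23
J4: waits 23, runs 23→27
Sum = 0+12+18+23 = 53.
SPT (increasing processing time): J4 J1 J2 J3.
J4: waits 0, runs 0→4
J1: waits 4, runs 4→9
J2: waits 9, runs 9→15
J3: waits 15, runs 15→27
Sum = 0+4+9+15 = 28.
FIFO (arrival order): J1 J2 J3 J4.
J1: waits 0, runs 0→5
J2: waits 5, runs 5→11
J3: waits 11, runs 11→23
J4: waits 23, runs 23→27
Sum = 0+5+11+23 = 39.
EDD (increasing due date): J3 J1 J2 J4.
J3: waits 0, runs 0→12
J1: waits 12, runs 12→17
J2: waits 17, runs 17→23
J4: waits 23, runs 23→27
Sum = 0+12+17+23 = 52.
LPT 53, SPT 28, FIFO 39, EDD 52 → minimum 28.

28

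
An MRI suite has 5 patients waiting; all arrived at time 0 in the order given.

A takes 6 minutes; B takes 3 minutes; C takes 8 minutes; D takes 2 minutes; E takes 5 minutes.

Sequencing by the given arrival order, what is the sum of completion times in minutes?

75

FIFO (arrival order): A B C D E.
A: 0→6
B: 6→9
C: 9→17
D: 17→19
E: 19→24
Sum = 6+9+17+19+24 = 75.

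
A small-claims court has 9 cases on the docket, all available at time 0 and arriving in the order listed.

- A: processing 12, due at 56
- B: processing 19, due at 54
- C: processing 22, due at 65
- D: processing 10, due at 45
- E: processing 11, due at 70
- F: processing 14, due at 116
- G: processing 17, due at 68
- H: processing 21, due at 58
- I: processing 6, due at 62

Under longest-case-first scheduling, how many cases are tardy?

LPT (decreasing processing time): C H B G F A E D I.
C: 0→22, due 65, tardiness 0
H: 22→43, due 58, tardiness 0
B: 43→62, due 54, tardiness 8
G: 62→79, due 68, tardiness 11
F: 79→93, due 116, tardiness 0
A: 93→105, due 56, tardiness 49
E: 105→116, due 70, tardiness 46
D: 116→126, due 45, tardiness 81
I: 126→132, due 62, tardiness 70
Late cases: 6.

6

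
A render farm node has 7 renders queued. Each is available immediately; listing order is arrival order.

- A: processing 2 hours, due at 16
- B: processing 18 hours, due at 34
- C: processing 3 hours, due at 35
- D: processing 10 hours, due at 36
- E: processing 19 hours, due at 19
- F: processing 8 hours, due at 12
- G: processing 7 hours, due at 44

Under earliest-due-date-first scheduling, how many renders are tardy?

EDD (increasing due date): F A E B C D G.
F: 0→8, due 12, tardiness 0
A: 8→10, due 16, tardiness 0
E: 10→29, due 19, tardiness 10
B: 29→47, due 34, tardiness 13
C: 47→50, due 35, tardiness 15
D: 50→60, due 36, tardiness 24
G: 60→67, due 44, tardiness 23
Late renders: 5.

5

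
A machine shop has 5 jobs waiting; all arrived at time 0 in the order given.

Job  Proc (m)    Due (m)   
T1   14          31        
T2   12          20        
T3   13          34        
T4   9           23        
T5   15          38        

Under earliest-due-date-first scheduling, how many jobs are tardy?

EDD (increasing due date): T2 T4 T1 T3 T5.
T2: 0→12, due 20, tardiness 0
T4: 12→21, due 23, tardiness 0
T1: 21→35, due 31, tardiness 4
T3: 35→48, due 34, tardiness 14
T5: 48→63, due 38, tardiness 25
Late jobs: 3.

3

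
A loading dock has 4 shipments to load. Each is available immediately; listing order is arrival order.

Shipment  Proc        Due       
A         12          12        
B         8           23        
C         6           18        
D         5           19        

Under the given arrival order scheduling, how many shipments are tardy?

FIFO (arrival order): A B C D.
A: 0→12, due 12, tardiness 0
B: 12→20, due 23, tardiness 0
C: 20→26, due 18, tardiness 8
D: 26→31, due 19, tardiness 12
Late shipments: 2.

2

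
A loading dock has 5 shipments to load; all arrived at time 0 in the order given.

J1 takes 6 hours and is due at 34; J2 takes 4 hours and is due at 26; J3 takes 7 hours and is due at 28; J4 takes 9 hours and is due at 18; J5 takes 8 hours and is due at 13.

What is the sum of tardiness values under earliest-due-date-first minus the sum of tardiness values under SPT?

EDD (increasing due date): J5 J4 J2 J3 J1.
J5: 0→8, due 13, tardiness 0
J4: 8→17, due 18, tardiness 0
J2: 17→21, due 26, tardiness 0
J3: 21→28, due 28, tardiness 0
J1: 28→34, due 34, tardiness 0
Sum = 0+0+0+0+0 = 0.
SPT (increasing processing time): J2 J1 J3 J5 J4.
J2: 0→4, due 26, tardiness 0
J1: 4→10, due 34, tardiness 0
J3: 10→17, due 28, tardiness 0
J5: 17→25, due 13, tardiness 12
J4: 25→34, due 18, tardiness 16
Sum = 0+0+0+12+16 = 28.
Difference = 0 − 28 = -28.

-28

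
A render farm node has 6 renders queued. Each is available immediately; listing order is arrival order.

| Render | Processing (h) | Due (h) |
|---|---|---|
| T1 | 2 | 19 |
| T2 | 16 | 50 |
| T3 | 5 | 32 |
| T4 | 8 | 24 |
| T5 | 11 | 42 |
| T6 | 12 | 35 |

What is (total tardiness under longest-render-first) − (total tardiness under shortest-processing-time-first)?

LPT (decreasing processing time): T2 T6 T5 T4 T3 T1.
T2: 0→16, due 50, tardiness 0
T6: 16→28, due 35, tardiness 0
T5: 28→39, due 42, tardiness 0
T4: 39→47, due 24, tardiness 23
T3: 47→52, due 32, tardiness 20
T1: 52→54, due 19, tardiness 35
Sum = 0+0+0+23+20+35 = 78.
SPT (increasing processing time): T1 T3 T4 T5 T6 T2.
T1: 0→2, due 19, tardiness 0
T3: 2→7, due 32, tardiness 0
T4: 7→15, due 24, tardiness 0
T5: 15→26, due 42, tardiness 0
T6: 26→38, due 35, tardiness 3
T2: 38→54, due 50, tardiness 4
Sum = 0+0+0+0+3+4 = 7.
Difference = 78 − 7 = 71.

71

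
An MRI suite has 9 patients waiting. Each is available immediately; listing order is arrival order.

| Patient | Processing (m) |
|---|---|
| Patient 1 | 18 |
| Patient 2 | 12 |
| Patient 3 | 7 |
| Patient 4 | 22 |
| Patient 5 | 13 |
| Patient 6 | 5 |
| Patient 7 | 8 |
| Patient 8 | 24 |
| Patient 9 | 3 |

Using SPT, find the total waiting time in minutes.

SPT (increasing processing time): Patient 9 Patient 6 Patient 3 Patient 7 Patient 2 Patient 5 Patient 1 Patient 4 Patient 8.
Patient 9: waits 0, runs 0→3
Patient 6: waits 3, runs 3→8
Patient 3: waits 8, runs 8→15
Patient 7: waits 15, runs 15→23
Patient 2: waits 23, runs 23→35
Patient 5: waits 35, runs 35→48
Patient 1: waits 48, runs 48→66
Patient 4: waits 66, runs 66→88
Patient 8: waits 88, runs 88→112
Sum = 0+3+8+15+23+35+48+66+88 = 286.

286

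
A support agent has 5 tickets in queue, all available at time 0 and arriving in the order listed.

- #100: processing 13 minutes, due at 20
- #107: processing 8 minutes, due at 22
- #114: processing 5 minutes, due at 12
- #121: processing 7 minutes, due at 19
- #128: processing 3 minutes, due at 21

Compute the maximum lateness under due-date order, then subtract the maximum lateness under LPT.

EDD (increasing due date): #114 #121 #100 #128 #107.
#114: 0→5, due 12, lateness -7
#121: 5→12, due 19, lateness -7
#100: 12→25, due 20, lateness 5
#128: 25→28, due 21, lateness 7
#107: 28→36, due 22, lateness 14
Maximum = 14.
LPT (decreasing processing time): #100 #107 #121 #114 #128.
#100: 0→13, due 20, lateness -7
#107: 13→21, due 22, lateness -1
#121: 21→28, due 19, lateness 9
#114: 28→33, due 12, lateness 21
#128: 33→36, due 21, lateness 15
Maximum = 21.
Difference = 14 − 21 = -7.

-7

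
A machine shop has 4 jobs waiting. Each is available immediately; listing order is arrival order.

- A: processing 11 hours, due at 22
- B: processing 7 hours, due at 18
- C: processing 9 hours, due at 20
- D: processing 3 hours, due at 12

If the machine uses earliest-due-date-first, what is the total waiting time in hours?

EDD (increasing due date): D B C A.
D: waits 0, runs 0→3
B: waits 3, runs 3→10
C: waits 10, runs 10→19
A: waits 19, runs 19→30
Sum = 0+3+10+19 = 32.

32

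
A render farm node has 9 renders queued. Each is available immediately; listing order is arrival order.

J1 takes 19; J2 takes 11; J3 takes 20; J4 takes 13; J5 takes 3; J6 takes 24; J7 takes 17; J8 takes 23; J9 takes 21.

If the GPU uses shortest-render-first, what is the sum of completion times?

SPT (increasing processing time): J5 J2 J4 J7 J1 J3 J9 J8 J6.
J5: 0→3
J2: 3→14
J4: 14→27
J7: 27→44
J1: 44→63
J3: 63→83
J9: 83→104
J8: 104→127
J6: 127→151
Sum = 3+14+27+44+63+83+104+127+151 = 616.

616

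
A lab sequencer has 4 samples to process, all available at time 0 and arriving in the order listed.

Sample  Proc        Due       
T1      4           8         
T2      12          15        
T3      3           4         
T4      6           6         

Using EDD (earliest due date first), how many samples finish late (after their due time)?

3

EDD (increasing due date): T3 T4 T1 T2.
T3: 0→3, due 4, tardiness 0
T4: 3→9, due 6, tardiness 3
T1: 9→13, due 8, tardiness 5
T2: 13→25, due 15, tardiness 10
Late samples: 3.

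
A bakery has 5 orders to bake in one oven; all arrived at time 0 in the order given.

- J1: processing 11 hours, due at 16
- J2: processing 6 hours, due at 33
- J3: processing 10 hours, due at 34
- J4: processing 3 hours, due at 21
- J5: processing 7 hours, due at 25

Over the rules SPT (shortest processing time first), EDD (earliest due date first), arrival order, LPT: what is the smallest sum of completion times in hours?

91

SPT (increasing processing time): J4 J2 J5 J3 J1.
J4: 0→3
J2: 3→9
J5: 9→16
J3: 16→26
J1: 26→37
Sum = 3+9+16+26+37 = 91.
EDD (increasing due date): J1 J4 J5 J2 J3.
J1: 0→11
J4: 11→14
J5: 14→21
J2: 21→27
J3: 27→37
Sum = 11+14+21+27+37 = 110.
FIFO (arrival order): J1 J2 J3 J4 J5.
J1: 0→11
J2: 11→17
J3: 17→27
J4: 27→30
J5: 30→37
Sum = 11+17+27+30+37 = 122.
LPT (decreasing processing time): J1 J3 J5 J2 J4.
J1: 0→11
J3: 11→21
J5: 21→28
J2: 28→34
J4: 34→37
Sum = 11+21+28+34+37 = 131.
SPT 91, EDD 110, FIFO 122, LPT 131 → minimum 91.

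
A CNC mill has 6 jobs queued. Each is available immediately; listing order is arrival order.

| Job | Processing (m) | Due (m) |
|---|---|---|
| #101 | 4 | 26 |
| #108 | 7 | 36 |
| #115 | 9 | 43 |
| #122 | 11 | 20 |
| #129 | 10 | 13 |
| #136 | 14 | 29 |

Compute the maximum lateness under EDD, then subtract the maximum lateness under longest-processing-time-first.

EDD (increasing due date): #129 #122 #101 #136 #108 #115.
#129: 0→10, due 13, lateness -3
#122: 10→21, due 20, lateness 1
#101: 21→25, due 26, lateness -1
#136: 25→39, due 29, lateness 10
#108: 39→46, due 36, lateness 10
#115: 46→55, due 43, lateness 12
Maximum = 12.
LPT (decreasing processing time): #136 #122 #129 #115 #108 #101.
#136: 0→14, due 29, lateness -15
#122: 14→25, due 20, lateness 5
#129: 25→35, due 13, lateness 22
#115: 35→44, due 43, lateness 1
#108: 44→51, due 36, lateness 15
#101: 51→55, due 26, lateness 29
Maximum = 29.
Difference = 12 − 29 = -17.

-17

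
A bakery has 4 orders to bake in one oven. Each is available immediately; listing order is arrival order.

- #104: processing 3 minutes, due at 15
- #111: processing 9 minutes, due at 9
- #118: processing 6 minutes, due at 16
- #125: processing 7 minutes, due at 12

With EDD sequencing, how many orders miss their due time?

EDD (increasing due date): #111 #125 #104 #118.
#111: 0→9, due 9, tardiness 0
#125: 9→16, due 12, tardiness 4
#104: 16→19, due 15, tardiness 4
#118: 19→25, due 16, tardiness 9
Late orders: 3.

3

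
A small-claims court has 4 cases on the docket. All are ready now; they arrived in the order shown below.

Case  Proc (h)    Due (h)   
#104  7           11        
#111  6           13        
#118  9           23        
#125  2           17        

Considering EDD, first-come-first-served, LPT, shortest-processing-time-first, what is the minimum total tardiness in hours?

EDD (increasing due date): #104 #111 #125 #118.
#104: 0→7, due 11, tardiness 0
#111: 7→13, due 13, tardiness 0
#125: 13→15, due 17, tardiness 0
#118: 15→24, due 23, tardiness 1
Sum = 0+0+0+1 = 1.
FIFO (arrival order): #104 #111 #118 #125.
#104: 0→7, due 11, tardiness 0
#111: 7→13, due 13, tardiness 0
#118: 13→22, due 23, tardiness 0
#125: 22→24, due 17, tardiness 7
Sum = 0+0+0+7 = 7.
LPT (decreasing processing time): #118 #104 #111 #125.
#118: 0→9, due 23, tardiness 0
#104: 9→16, due 11, tardiness 5
#111: 16→22, due 13, tardiness 9
#125: 22→24, due 17, tardiness 7
Sum = 0+5+9+7 = 21.
SPT (increasing processing time): #125 #111 #104 #118.
#125: 0→2, due 17, tardiness 0
#111: 2→8, due 13, tardiness 0
#104: 8→15, due 11, tardiness 4
#118: 15→24, due 23, tardiness 1
Sum = 0+0+4+1 = 5.
EDD 1, FIFO 7, LPT 21, SPT 5 → minimum 1.

1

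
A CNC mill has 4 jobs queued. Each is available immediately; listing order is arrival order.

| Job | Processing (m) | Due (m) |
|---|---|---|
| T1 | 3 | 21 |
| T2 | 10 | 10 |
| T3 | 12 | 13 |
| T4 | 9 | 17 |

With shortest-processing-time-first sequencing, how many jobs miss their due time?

2

SPT (increasing processing time): T1 T4 T2 T3.
T1: 0→3, due 21, tardiness 0
T4: 3→12, due 17, tardiness 0
T2: 12→22, due 10, tardiness 12
T3: 22→34, due 13, tardiness 21
Late jobs: 2.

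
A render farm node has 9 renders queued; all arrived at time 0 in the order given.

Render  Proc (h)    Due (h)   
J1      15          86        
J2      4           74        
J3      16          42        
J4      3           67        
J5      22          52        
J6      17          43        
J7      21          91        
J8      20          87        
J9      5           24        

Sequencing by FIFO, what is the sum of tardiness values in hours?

FIFO (arrival order): J1 J2 J3 J4 J5 J6 J7 J8 J9.
J1: 0→15, due 86, tardiness 0
J2: 15→19, due 74, tardiness 0
J3: 19→35, due 42, tardiness 0
J4: 35→38, due 67, tardiness 0
J5: 38→60, due 52, tardiness 8
J6: 60→77, due 43, tardiness 34
J7: 77→98, due 91, tardiness 7
J8: 98→118, due 87, tardiness 31
J9: 118→123, due 24, tardiness 99
Sum = 0+0+0+0+8+34+7+31+99 = 179.

179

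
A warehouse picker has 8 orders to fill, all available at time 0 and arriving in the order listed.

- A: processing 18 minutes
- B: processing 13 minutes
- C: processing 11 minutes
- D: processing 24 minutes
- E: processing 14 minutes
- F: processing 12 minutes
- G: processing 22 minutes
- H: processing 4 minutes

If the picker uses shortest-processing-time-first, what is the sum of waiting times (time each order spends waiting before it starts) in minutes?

306

SPT (increasing processing time): H C F B E A G D.
H: waits 0, runs 0→4
C: waits 4, runs 4→15
F: waits 15, runs 15→27
B: waits 27, runs 27→40
E: waits 40, runs 40→54
A: waits 54, runs 54→72
G: waits 72, runs 72→94
D: waits 94, runs 94→118
Sum = 0+4+15+27+40+54+72+94 = 306.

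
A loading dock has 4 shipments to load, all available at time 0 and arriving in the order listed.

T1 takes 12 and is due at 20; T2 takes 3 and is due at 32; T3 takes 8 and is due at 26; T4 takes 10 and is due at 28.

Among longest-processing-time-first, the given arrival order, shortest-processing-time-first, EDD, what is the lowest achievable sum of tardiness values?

LPT (decreasing processing time): T1 T4 T3 T2.
T1: 0→12, due 20, tardiness 0
T4: 12→22, due 28, tardiness 0
T3: 22→30, due 26, tardiness 4
T2: 30→33, due 32, tardiness 1
Sum = 0+0+4+1 = 5.
FIFO (arrival order): T1 T2 T3 T4.
T1: 0→12, due 20, tardiness 0
T2: 12→15, due 32, tardiness 0
T3: 15→23, due 26, tardiness 0
T4: 23→33, due 28, tardiness 5
Sum = 0+0+0+5 = 5.
SPT (increasing processing time): T2 T3 T4 T1.
T2: 0→3, due 32, tardiness 0
T3: 3→11, due 26, tardiness 0
T4: 11→21, due 28, tardiness 0
T1: 21→33, due 20, tardiness 13
Sum = 0+0+0+13 = 13.
EDD (increasing due date): T1 T3 T4 T2.
T1: 0→12, due 20, tardiness 0
T3: 12→20, due 26, tardiness 0
T4: 20→30, due 28, tardiness 2
T2: 30→33, due 32, tardiness 1
Sum = 0+0+2+1 = 3.
LPT 5, FIFO 5, SPT 13, EDD 3 → minimum 3.

3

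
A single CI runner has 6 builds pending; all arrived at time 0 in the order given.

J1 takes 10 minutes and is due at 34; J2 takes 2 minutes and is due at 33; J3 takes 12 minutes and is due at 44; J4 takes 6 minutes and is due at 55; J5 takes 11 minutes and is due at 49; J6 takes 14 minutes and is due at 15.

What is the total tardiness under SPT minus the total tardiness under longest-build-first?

5

SPT (increasing processing time): J2 J4 J1 J5 J3 J6.
J2: 0→2, due 33, tardiness 0
J4: 2→8, due 55, tardiness 0
J1: 8→18, due 34, tardiness 0
J5: 18→29, due 49, tardiness 0
J3: 29→41, due 44, tardiness 0
J6: 41→55, due 15, tardiness 40
Sum = 0+0+0+0+0+40 = 40.
LPT (decreasing processing time): J6 J3 J5 J1 J4 J2.
J6: 0→14, due 15, tardiness 0
J3: 14→26, due 44, tardiness 0
J5: 26→37, due 49, tardiness 0
J1: 37→47, due 34, tardiness 13
J4: 47→53, due 55, tardiness 0
J2: 53→55, due 33, tardiness 22
Sum = 0+0+0+13+0+22 = 35.
Difference = 40 − 35 = 5.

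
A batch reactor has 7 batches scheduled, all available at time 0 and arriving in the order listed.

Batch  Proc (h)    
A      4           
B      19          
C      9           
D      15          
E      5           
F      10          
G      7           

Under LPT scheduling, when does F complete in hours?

LPT (decreasing processing time): B D F C G E A.
B: 0→19
D: 19→34
F: 34→44

44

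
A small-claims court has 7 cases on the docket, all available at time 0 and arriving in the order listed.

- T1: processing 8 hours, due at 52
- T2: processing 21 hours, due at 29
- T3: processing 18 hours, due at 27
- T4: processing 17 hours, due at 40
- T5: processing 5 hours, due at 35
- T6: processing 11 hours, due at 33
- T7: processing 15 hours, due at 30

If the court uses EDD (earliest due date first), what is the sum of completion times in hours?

EDD (increasing due date): T3 T2 T7 T6 T5 T4 T1.
T3: 0→18
T2: 18→39
T7: 39→54
T6: 54→65
T5: 65→70
T4: 70→87
T1: 87→95
Sum = 18+39+54+65+70+87+95 = 428.

428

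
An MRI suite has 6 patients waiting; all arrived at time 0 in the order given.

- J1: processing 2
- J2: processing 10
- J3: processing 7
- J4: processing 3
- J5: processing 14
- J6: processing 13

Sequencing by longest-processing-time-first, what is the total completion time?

LPT (decreasing processing time): J5 J6 J2 J3 J4 J1.
J5: 0→14
J6: 14→27
J2: 27→37
J3: 37→44
J4: 44→47
J1: 47→49
Sum = 14+27+37+44+47+49 = 218.

218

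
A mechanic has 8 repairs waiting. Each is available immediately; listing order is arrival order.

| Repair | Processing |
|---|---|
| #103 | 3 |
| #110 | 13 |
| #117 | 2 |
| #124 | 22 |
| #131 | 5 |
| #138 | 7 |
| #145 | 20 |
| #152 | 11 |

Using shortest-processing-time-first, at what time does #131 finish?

SPT (increasing processing time): #117 #103 #131 #138 #152 #110 #145 #124.
#117: 0→2
#103: 2→5
#131: 5→10

10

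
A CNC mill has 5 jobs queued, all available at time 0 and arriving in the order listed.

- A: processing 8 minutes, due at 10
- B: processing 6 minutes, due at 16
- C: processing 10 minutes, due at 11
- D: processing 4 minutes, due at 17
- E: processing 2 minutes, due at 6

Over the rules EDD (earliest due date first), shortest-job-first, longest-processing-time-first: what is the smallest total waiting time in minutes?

EDD (increasing due date): E A C B D.
E: waits 0, runs 0→2
A: waits 2, runs 2→10
C: waits 10, runs 10→20
B: waits 20, runs 20→26
D: waits 26, runs 26→30
Sum = 0+2+10+20+26 = 58.
SPT (increasing processing time): E D B A C.
E: waits 0, runs 0→2
D: waits 2, runs 2→6
B: waits 6, runs 6→12
A: waits 12, runs 12→20
C: waits 20, runs 20→30
Sum = 0+2+6+12+20 = 40.
LPT (decreasing processing time): C A B D E.
C: waits 0, runs 0→10
A: waits 10, runs 10→18
B: waits 18, runs 18→24
D: waits 24, runs 24→28
E: waits 28, runs 28→30
Sum = 0+10+18+24+28 = 80.
EDD 58, SPT 40, LPT 80 → minimum 40.

40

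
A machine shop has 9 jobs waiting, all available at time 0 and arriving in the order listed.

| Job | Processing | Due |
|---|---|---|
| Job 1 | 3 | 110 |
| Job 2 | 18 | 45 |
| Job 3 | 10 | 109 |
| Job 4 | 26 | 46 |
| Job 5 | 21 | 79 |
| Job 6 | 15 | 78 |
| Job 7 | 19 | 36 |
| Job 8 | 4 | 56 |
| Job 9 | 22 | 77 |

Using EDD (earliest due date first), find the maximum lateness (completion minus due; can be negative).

46

EDD (increasing due date): Job 7 Job 2 Job 4 Job 8 Job 9 Job 6 Job 5 Job 3 Job 1.
Job 7: 0→19, due 36, lateness -17
Job 2: 19→37, due 45, lateness -8
Job 4: 37→63, due 46, lateness 17
Job 8: 63→67, due 56, lateness 11
Job 9: 67→89, due 77, lateness 12
Job 6: 89→104, due 78, lateness 26
Job 5: 104→125, due 79, lateness 46
Job 3: 125→135, due 109, lateness 26
Job 1: 135→138, due 110, lateness 28
Maximum = 46.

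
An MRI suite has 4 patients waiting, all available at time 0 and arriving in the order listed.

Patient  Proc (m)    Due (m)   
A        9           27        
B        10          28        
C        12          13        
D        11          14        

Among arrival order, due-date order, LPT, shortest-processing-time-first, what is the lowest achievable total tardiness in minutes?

28

FIFO (arrival order): A B C D.
A: 0→9, due 27, tardiness 0
B: 9→19, due 28, tardiness 0
C: 19→31, due 13, tardiness 18
D: 31→42, due 14, tardiness 28
Sum = 0+0+18+28 = 46.
EDD (increasing due date): C D A B.
C: 0→12, due 13, tardiness 0
D: 12→23, due 14, tardiness 9
A: 23→32, due 27, tardiness 5
B: 32→42, due 28, tardiness 14
Sum = 0+9+5+14 = 28.
LPT (decreasing processing time): C D B A.
C: 0→12, due 13, tardiness 0
D: 12→23, due 14, tardiness 9
B: 23→33, due 28, tardiness 5
A: 33→42, due 27, tardiness 15
Sum = 0+9+5+15 = 29.
SPT (increasing processing time): A B D C.
A: 0→9, due 27, tardiness 0
B: 9→19, due 28, tardiness 0
D: 19→30, due 14, tardiness 16
C: 30→42, due 13, tardiness 29
Sum = 0+0+16+29 = 45.
FIFO 46, EDD 28, LPT 29, SPT 45 → minimum 28.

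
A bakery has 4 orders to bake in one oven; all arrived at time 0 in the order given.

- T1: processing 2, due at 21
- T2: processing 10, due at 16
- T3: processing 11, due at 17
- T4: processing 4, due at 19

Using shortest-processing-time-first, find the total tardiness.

10

SPT (increasing processing time): T1 T4 T2 T3.
T1: 0→2, due 21, tardiness 0
T4: 2→6, due 19, tardiness 0
T2: 6→16, due 16, tardiness 0
T3: 16→27, due 17, tardiness 10
Sum = 0+0+0+10 = 10.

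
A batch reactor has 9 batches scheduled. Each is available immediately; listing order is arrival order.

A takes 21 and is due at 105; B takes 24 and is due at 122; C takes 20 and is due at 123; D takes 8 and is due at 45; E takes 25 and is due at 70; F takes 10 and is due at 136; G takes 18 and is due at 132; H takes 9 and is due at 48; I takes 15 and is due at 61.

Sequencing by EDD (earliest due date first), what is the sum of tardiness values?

22

EDD (increasing due date): D H I E A B C G F.
D: 0→8, due 45, tardiness 0
H: 8→17, due 48, tardiness 0
I: 17→32, due 61, tardiness 0
E: 32→57, due 70, tardiness 0
A: 57→78, due 105, tardiness 0
B: 78→102, due 122, tardiness 0
C: 102→122, due 123, tardiness 0
G: 122→140, due 132, tardiness 8
F: 140→150, due 136, tardiness 14
Sum = 0+0+0+0+0+0+0+8+14 = 22.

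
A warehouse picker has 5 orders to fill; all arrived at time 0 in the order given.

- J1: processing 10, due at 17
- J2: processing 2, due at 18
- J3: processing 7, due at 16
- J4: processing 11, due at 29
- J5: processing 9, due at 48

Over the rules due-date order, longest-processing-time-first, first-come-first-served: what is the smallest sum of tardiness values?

EDD (increasing due date): J3 J1 J2 J4 J5.
J3: 0→7, due 16, tardiness 0
J1: 7→17, due 17, tardiness 0
J2: 17→19, due 18, tardiness 1
J4: 19→30, due 29, tardiness 1
J5: 30→39, due 48, tardiness 0
Sum = 0+0+1+1+0 = 2.
LPT (decreasing processing time): J4 J1 J5 J3 J2.
J4: 0→11, due 29, tardiness 0
J1: 11→21, due 17, tardiness 4
J5: 21→30, due 48, tardiness 0
J3: 30→37, due 16, tardiness 21
J2: 37→39, due 18, tardiness 21
Sum = 0+4+0+21+21 = 46.
FIFO (arrival order): J1 J2 J3 J4 J5.
J1: 0→10, due 17, tardiness 0
J2: 10→12, due 18, tardiness 0
J3: 12→19, due 16, tardiness 3
J4: 19→30, due 29, tardiness 1
J5: 30→39, due 48, tardiness 0
Sum = 0+0+3+1+0 = 4.
EDD 2, LPT 46, FIFO 4 → minimum 2.

2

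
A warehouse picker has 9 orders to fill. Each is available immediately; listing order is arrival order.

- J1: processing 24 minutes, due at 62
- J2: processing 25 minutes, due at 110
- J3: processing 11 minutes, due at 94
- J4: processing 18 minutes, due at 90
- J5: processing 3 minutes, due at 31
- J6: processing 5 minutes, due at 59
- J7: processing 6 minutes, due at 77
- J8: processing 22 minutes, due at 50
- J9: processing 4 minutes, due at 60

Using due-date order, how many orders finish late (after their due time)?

EDD (increasing due date): J5 J8 J6 J9 J1 J7 J4 J3 J2.
J5: 0→3, due 31, tardiness 0
J8: 3→25, due 50, tardiness 0
J6: 25→30, due 59, tardiness 0
J9: 30→34, due 60, tardiness 0
J1: 34→58, due 62, tardiness 0
J7: 58→64, due 77, tardiness 0
J4: 64→82, due 90, tardiness 0
J3: 82→93, due 94, tardiness 0
J2: 93→118, due 110, tardiness 8
Late orders: 1.

1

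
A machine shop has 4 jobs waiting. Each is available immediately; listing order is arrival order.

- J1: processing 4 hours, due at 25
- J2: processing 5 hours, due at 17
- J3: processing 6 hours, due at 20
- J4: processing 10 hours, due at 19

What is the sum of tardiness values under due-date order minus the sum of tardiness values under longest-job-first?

EDD (increasing due date): J2 J4 J3 J1.
J2: 0→5, due 17, tardiness 0
J4: 5→15, due 19, tardiness 0
J3: 15→21, due 20, tardiness 1
J1: 21→25, due 25, tardiness 0
Sum = 0+0+1+0 = 1.
LPT (decreasing processing time): J4 J3 J2 J1.
J4: 0→10, due 19, tardiness 0
J3: 10→16, due 20, tardiness 0
J2: 16→21, due 17, tardiness 4
J1: 21→25, due 25, tardiness 0
Sum = 0+0+4+0 = 4.
Difference = 1 − 4 = -3.

-3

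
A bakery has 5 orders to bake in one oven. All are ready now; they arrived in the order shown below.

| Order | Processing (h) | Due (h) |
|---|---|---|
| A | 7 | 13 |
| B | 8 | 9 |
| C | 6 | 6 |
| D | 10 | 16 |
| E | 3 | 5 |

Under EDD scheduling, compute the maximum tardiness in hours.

EDD (increasing due date): E C B A D.
E: 0→3, due 5, tardiness 0
C: 3→9, due 6, tardiness 3
B: 9→17, due 9, tardiness 8
A: 17→24, due 13, tardiness 11
D: 24→34, due 16, tardiness 18
Maximum = 18.

18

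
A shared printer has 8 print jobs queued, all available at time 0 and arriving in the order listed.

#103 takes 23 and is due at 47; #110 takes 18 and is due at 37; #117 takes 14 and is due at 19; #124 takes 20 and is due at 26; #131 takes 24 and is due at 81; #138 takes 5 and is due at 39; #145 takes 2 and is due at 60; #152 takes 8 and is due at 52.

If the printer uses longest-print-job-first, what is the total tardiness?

LPT (decreasing processing time): #131 #103 #124 #110 #117 #152 #138 #145.
#131: 0→24, due 81, tardiness 0
#103: 24→47, due 47, tardiness 0
#124: 47→67, due 26, tardiness 41
#110: 67→85, due 37, tardiness 48
#117: 85→99, due 19, tardiness 80
#152: 99→107, due 52, tardiness 55
#138: 107→112, due 39, tardiness 73
#145: 112→114, due 60, tardiness 54
Sum = 0+0+41+48+80+55+73+54 = 351.

351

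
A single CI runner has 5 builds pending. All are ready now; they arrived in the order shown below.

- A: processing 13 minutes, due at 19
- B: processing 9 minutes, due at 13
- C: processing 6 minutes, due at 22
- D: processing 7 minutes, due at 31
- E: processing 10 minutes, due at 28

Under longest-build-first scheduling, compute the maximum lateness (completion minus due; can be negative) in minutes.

23

LPT (decreasing processing time): A E B D C.
A: 0→13, due 19, lateness -6
E: 13→23, due 28, lateness -5
B: 23→32, due 13, lateness 19
D: 32→39, due 31, lateness 8
C: 39→45, due 22, lateness 23
Maximum = 23.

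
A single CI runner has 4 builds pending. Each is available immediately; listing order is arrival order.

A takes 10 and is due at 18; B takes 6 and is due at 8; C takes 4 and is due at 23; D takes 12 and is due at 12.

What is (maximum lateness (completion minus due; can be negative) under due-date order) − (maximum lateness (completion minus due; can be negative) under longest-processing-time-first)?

EDD (increasing due date): B D A C.
B: 0→6, due 8, lateness -2
D: 6→18, due 12, lateness 6
A: 18→28, due 18, lateness 10
C: 28→32, due 23, lateness 9
Maximum = 10.
LPT (decreasing processing time): D A B C.
D: 0→12, due 12, lateness 0
A: 12→22, due 18, lateness 4
B: 22→28, due 8, lateness 20
C: 28→32, due 23, lateness 9
Maximum = 20.
Difference = 10 − 20 = -10.

-10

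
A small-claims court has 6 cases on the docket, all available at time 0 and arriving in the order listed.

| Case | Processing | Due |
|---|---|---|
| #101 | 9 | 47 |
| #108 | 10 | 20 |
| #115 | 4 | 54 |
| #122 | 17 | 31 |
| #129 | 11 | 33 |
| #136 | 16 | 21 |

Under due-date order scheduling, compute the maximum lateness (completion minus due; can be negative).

21

EDD (increasing due date): #108 #136 #122 #129 #101 #115.
#108: 0→10, due 20, lateness -10
#136: 10→26, due 21, lateness 5
#122: 26→43, due 31, lateness 12
#129: 43→54, due 33, lateness 21
#101: 54→63, due 47, lateness 16
#115: 63→67, due 54, lateness 13
Maximum = 21.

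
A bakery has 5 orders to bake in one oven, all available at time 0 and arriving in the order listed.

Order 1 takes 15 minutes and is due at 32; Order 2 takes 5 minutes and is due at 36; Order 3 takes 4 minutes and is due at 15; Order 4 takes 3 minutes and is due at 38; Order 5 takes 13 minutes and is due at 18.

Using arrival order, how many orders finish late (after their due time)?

2

FIFO (arrival order): Order 1 Order 2 Order 3 Order 4 Order 5.
Order 1: 0→15, due 32, tardiness 0
Order 2: 15→20, due 36, tardiness 0
Order 3: 20→24, due 15, tardiness 9
Order 4: 24→27, due 38, tardiness 0
Order 5: 27→40, due 18, tardiness 22
Late orders: 2.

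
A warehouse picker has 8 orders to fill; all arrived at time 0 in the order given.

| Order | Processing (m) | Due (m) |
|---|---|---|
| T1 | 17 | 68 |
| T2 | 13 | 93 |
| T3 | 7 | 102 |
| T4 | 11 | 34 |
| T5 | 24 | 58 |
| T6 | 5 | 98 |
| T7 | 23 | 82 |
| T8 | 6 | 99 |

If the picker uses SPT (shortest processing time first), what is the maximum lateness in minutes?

48

SPT (increasing processing time): T6 T8 T3 T4 T2 T1 T7 T5.
T6: 0→5, due 98, lateness -93
T8: 5→11, due 99, lateness -88
T3: 11→18, due 102, lateness -84
T4: 18→29, due 34, lateness -5
T2: 29→42, due 93, lateness -51
T1: 42→59, due 68, lateness -9
T7: 59→82, due 82, lateness 0
T5: 82→106, due 58, lateness 48
Maximum = 48.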